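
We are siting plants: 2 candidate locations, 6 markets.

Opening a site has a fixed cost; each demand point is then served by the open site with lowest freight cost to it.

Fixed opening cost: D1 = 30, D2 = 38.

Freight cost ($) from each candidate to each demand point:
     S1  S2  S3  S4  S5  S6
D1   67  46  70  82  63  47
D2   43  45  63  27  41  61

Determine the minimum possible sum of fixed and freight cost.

Open {D2}: assign each demand point to its cheapest open site.
  S1→D2 43, S2→D2 45, S3→D2 63, S4→D2 27, S5→D2 41, S6→D2 61
  freight cost 280, fixed 38 → total 318.
Compare {D1, D2}: freight cost 266 + fixed 68 = 334.
Compare {D1}: freight cost 375 + fixed 30 = 405.

318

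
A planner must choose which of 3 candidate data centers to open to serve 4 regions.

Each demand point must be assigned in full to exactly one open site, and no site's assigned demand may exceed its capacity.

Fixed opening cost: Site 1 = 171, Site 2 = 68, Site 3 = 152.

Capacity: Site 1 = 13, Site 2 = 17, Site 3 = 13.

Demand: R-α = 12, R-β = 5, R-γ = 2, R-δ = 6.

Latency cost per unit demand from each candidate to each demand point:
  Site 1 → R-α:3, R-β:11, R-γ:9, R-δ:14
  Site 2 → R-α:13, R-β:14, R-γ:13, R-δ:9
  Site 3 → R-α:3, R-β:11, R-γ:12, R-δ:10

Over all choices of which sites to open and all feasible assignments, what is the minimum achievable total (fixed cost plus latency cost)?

406

Open {Site 2, Site 3}; cheapest assignment that respects the capacities:
  Site 2 (cap 17, load 13): R-β, R-γ, R-δ — cost 5×14 + 2×13 + 6×9 = 150
  Site 3 (cap 13, load 12): R-α — cost 12×3 = 36
  Shipping 186, fixed 220 → total 406.
  Any other capacity-feasible assignment to {Site 2, Site 3} ships for at least 186.
Compare {Site 1, Site 2}: its best feasible assignment gives total 425.
Compare {Site 1, Site 3}: its best feasible assignment gives total 498.
Every other set of open sites that can feasibly serve all demand totals ≥ 425 even under its best assignment. Minimum: 406.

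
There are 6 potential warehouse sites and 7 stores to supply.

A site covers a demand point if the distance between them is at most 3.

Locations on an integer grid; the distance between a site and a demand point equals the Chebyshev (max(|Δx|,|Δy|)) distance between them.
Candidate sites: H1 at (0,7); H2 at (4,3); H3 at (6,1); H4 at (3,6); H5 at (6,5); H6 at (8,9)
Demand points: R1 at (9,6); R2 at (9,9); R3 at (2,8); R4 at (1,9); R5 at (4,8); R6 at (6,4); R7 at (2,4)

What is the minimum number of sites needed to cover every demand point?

Coverage sets (demand points within 3 of each site):
  H1: {R3, R4, R7}
  H2: {R6, R7}
  H3: {R6}
  H4: {R3, R4, R5, R6, R7}
  H5: {R1, R5, R6}
  H6: {R1, R2}
No single site covers all 7 demand points.
But {H4, H6} covers everything, so the minimum is 2.

2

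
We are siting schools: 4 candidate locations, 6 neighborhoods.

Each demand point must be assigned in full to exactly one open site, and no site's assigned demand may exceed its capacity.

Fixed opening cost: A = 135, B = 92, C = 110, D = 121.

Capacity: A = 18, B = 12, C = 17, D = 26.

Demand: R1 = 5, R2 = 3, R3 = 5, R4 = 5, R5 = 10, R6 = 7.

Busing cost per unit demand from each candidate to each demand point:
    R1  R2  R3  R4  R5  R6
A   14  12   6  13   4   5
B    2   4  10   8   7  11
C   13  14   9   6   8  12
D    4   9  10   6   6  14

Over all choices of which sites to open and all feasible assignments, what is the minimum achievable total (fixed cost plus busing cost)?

458

Open {A, D}; cheapest assignment that respects the capacities:
  A (cap 18, load 17): R5, R6 — cost 10×4 + 7×5 = 75
  D (cap 26, load 18): R1, R2, R3, R4 — cost 5×4 + 3×9 + 5×10 + 5×6 = 127
  Shipping 202, fixed 256 → total 458.
  Any other capacity-feasible assignment to {A, D} ships for at least 202.
Compare {B, D}: its best feasible assignment gives total 462.
Compare {C, D}: its best feasible assignment gives total 497.
Every other set of open sites that can feasibly serve all demand totals ≥ 462 even under its best assignment. Minimum: 458.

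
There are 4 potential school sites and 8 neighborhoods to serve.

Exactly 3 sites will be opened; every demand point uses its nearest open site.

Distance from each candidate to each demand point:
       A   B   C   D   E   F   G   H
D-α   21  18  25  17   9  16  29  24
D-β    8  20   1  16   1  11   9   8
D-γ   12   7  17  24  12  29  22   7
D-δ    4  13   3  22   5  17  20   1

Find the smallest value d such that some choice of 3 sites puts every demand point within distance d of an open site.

Open {D-α, D-β, D-γ}.
  Farthest demand point is D at distance 16 (to D-β); all others are ≤ 16.
With {D-α, D-β, D-δ} the worst case is 16.
With {D-β, D-γ, D-δ} the worst case is 16.
No size-3 selection achieves below 16.

16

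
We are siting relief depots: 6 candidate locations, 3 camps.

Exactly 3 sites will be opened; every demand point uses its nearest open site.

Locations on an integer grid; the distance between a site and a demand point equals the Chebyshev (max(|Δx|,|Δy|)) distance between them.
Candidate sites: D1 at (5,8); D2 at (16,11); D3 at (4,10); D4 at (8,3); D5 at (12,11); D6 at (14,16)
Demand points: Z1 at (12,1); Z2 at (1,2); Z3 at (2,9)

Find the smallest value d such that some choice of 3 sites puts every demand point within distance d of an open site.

6

Open {D1, D2, D4}.
  Farthest demand point is Z2 at distance 6 (to D1); all others are ≤ 6.
With {D1, D3, D4} the worst case is 6.
With {D1, D4, D5} the worst case is 6.
No size-3 selection achieves below 6.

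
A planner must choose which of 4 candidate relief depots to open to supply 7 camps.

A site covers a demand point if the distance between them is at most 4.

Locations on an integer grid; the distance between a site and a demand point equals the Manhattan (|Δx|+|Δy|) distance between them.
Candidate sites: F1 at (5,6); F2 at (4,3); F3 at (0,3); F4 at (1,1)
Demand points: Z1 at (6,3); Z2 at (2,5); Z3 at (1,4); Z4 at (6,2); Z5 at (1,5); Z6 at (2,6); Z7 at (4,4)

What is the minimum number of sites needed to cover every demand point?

Coverage sets (demand points within 4 of each site):
  F1: {Z1, Z2, Z6, Z7}
  F2: {Z1, Z2, Z3, Z4, Z7}
  F3: {Z2, Z3, Z5}
  F4: {Z3, Z5}
No 2 sites suffice: every size-2 union leaves at least one demand point uncovered.
But {F1, F2, F3} covers everything, so the minimum is 3.

3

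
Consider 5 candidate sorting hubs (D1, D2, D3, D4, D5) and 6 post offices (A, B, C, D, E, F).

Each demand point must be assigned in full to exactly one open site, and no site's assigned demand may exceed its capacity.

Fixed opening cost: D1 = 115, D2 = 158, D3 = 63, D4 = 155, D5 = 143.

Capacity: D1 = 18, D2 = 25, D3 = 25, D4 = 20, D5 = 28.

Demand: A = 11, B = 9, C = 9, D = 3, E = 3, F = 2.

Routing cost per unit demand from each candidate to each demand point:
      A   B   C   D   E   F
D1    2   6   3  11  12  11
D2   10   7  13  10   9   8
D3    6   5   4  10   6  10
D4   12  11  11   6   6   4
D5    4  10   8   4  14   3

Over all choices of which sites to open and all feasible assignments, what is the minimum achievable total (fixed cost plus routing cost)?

351

Open {D1, D3}; cheapest assignment that respects the capacities:
  D1 (cap 18, load 13): A, F — cost 11×2 + 2×11 = 44
  D3 (cap 25, load 24): B, C, D, E — cost 9×5 + 9×4 + 3×10 + 3×6 = 129
  Shipping 173, fixed 178 → total 351.
  Any other capacity-feasible assignment to {D1, D3} ships for at least 173.
Compare {D3, D5}: its best feasible assignment gives total 367.
Compare {D1, D5}: its best feasible assignment gives total 443.
Every other set of open sites that can feasibly serve all demand totals ≥ 367 even under its best assignment. Minimum: 351.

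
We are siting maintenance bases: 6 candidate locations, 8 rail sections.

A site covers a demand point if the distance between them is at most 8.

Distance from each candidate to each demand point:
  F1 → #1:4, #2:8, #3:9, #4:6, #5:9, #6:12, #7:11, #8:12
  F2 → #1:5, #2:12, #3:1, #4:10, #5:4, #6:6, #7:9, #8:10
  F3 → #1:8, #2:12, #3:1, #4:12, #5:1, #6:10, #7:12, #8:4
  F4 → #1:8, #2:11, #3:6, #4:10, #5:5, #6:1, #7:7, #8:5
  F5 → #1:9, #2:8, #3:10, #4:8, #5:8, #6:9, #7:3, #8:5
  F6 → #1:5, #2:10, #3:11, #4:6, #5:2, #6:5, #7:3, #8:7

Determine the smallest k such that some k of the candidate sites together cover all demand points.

Coverage sets (demand points within 8 of each site):
  F1: {#1, #2, #4}
  F2: {#1, #3, #5, #6}
  F3: {#1, #3, #5, #8}
  F4: {#1, #3, #5, #6, #7, #8}
  F5: {#2, #4, #5, #7, #8}
  F6: {#1, #4, #5, #6, #7, #8}
No single site covers all 8 demand points.
But {F1, F4} covers everything, so the minimum is 2.

2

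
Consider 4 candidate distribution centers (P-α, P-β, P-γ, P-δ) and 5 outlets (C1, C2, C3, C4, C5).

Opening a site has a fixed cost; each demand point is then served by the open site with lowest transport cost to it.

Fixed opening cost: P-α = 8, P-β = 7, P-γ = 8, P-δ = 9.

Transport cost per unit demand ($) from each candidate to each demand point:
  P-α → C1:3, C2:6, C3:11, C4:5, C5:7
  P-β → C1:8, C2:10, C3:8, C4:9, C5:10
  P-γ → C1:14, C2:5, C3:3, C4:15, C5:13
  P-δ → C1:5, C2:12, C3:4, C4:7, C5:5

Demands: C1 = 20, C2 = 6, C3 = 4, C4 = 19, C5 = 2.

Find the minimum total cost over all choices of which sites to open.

Open {P-α, P-γ}: assign each demand point to its cheapest open site.
  C1→P-α 20×3=60, C2→P-γ 6×5=30, C3→P-γ 4×3=12, C4→P-α 19×5=95, C5→P-α 2×7=14
  transport cost 211, fixed 16 → total 227.
Compare {P-α, P-γ, P-δ}: transport cost 207 + fixed 25 = 232.
Compare {P-α, P-δ}: transport cost 217 + fixed 17 = 234.
Compare {P-α, P-β, P-γ}: transport cost 211 + fixed 23 = 234.
All other subsets cost ≥ 232. Minimum total cost: 227.

227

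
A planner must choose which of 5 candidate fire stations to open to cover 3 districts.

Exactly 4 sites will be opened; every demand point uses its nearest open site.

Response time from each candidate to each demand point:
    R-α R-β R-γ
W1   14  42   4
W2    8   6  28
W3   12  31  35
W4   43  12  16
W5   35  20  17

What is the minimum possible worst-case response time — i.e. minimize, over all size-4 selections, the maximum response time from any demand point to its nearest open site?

Open {W1, W2, W3, W4}.
  Farthest demand point is R-α at response time 8 (to W2); all others are ≤ 8.
With {W1, W2, W3, W5} the worst case is 8.
With {W1, W2, W4, W5} the worst case is 8.
No size-4 selection achieves below 8.

8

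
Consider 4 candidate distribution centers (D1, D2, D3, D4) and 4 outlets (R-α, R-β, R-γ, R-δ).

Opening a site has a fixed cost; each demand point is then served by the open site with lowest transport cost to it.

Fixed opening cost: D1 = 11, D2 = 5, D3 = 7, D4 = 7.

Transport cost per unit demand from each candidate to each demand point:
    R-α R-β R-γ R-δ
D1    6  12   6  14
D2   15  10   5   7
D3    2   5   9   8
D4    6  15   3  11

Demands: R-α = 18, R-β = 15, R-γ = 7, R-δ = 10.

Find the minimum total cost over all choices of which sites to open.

Open {D2, D3, D4}: assign each demand point to its cheapest open site.
  R-α→D3 18×2=36, R-β→D3 15×5=75, R-γ→D4 7×3=21, R-δ→D2 10×7=70
  transport cost 202, fixed 19 → total 221.
Compare {D3, D4}: transport cost 212 + fixed 14 = 226.
Compare {D2, D3}: transport cost 216 + fixed 12 = 228.
Compare {D1, D2, D3, D4}: transport cost 202 + fixed 30 = 232.
All other subsets cost ≥ 226. Minimum total cost: 221.

221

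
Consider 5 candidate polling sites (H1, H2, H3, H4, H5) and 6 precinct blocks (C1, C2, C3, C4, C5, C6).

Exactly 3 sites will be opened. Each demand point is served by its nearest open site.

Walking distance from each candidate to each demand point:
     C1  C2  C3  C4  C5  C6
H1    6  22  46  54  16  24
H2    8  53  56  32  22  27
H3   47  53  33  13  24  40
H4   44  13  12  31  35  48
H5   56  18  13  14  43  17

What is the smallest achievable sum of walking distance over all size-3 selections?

Open {H1, H4, H5}.
  C1→H1 6, C2→H4 13, C3→H4 12, C4→H5 14, C5→H1 16, C6→H5 17  ⇒ total 78.
Compare {H1, H3, H5}: total 83.
Compare {H1, H2, H5}: total 84.
No size-3 selection does better; minimum is 78.

78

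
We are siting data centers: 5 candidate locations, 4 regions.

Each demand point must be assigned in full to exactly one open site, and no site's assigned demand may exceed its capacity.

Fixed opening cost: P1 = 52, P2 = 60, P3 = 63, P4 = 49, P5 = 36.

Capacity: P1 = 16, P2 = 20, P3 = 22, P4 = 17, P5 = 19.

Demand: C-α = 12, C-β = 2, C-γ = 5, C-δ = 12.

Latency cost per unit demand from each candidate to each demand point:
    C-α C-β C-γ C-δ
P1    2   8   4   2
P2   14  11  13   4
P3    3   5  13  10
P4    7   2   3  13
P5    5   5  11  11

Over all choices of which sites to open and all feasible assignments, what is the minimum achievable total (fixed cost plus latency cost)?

Open {P1, P5}; cheapest assignment that respects the capacities:
  P1 (cap 16, load 12): C-δ — cost 12×2 = 24
  P5 (cap 19, load 19): C-α, C-β, C-γ — cost 12×5 + 2×5 + 5×11 = 125
  Shipping 149, fixed 88 → total 237.
  Any other capacity-feasible assignment to {P1, P5} ships for at least 149.
Compare {P1, P4}: its best feasible assignment gives total 240.
Compare {P1, P4, P5}: its best feasible assignment gives total 240.
Every other set of open sites that can feasibly serve all demand totals ≥ 240 even under its best assignment. Minimum: 237.

237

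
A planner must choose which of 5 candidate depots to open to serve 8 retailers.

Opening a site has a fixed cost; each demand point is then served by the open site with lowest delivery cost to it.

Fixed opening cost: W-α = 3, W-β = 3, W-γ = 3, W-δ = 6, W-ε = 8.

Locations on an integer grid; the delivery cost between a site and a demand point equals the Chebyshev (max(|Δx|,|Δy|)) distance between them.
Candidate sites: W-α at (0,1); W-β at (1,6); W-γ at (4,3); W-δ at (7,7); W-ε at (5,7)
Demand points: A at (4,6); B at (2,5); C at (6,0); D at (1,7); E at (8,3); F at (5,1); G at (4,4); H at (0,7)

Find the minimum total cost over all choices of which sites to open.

Open {W-β, W-γ}: assign each demand point to its cheapest open site.
  A→W-β 3, B→W-β 1, C→W-γ 3, D→W-β 1, E→W-γ 4, F→W-γ 2, G→W-γ 1, H→W-β 1
  delivery cost 16, fixed 6 → total 22.
Compare {W-α, W-β, W-γ}: delivery cost 16 + fixed 9 = 25.
Compare {W-γ}: delivery cost 23 + fixed 3 = 26.
Compare {W-β, W-γ, W-δ}: delivery cost 16 + fixed 12 = 28.
All other subsets cost ≥ 25. Minimum total cost: 22.

22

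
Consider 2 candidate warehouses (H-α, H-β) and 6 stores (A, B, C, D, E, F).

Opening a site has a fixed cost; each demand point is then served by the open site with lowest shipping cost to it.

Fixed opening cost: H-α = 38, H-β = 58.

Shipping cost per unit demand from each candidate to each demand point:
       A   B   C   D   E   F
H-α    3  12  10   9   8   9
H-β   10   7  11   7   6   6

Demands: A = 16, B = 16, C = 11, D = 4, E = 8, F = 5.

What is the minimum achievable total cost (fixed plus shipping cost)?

Open {H-α, H-β}: assign each demand point to its cheapest open site.
  A→H-α 16×3=48, B→H-β 16×7=112, C→H-α 11×10=110, D→H-β 4×7=28, E→H-β 8×6=48, F→H-β 5×6=30
  shipping cost 376, fixed 96 → total 472.
Compare {H-α}: shipping cost 495 + fixed 38 = 533.
Compare {H-β}: shipping cost 499 + fixed 58 = 557.

472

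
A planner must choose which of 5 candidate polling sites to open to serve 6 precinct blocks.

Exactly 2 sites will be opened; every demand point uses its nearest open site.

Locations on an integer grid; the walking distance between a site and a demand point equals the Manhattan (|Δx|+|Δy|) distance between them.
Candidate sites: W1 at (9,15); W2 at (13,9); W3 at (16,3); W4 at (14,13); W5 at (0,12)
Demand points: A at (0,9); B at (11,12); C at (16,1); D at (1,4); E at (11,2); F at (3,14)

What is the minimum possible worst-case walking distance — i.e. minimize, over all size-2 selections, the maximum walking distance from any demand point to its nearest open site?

11

Open {W2, W5}.
  Farthest demand point is C at walking distance 11 (to W2); all others are ≤ 11.
With {W3, W5} the worst case is 11.
With {W4, W5} the worst case is 14.
No size-2 selection achieves below 11.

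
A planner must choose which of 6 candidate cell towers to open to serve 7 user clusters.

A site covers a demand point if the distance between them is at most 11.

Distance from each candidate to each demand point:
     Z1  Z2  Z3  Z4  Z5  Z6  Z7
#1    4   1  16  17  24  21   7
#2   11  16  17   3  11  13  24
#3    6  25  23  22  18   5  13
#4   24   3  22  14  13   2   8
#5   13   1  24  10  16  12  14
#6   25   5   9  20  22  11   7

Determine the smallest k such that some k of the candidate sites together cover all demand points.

2

Coverage sets (demand points within 11 of each site):
  #1: {Z1, Z2, Z7}
  #2: {Z1, Z4, Z5}
  #3: {Z1, Z6}
  #4: {Z2, Z6, Z7}
  #5: {Z2, Z4}
  #6: {Z2, Z3, Z6, Z7}
No single site covers all 7 demand points.
But {#2, #6} covers everything, so the minimum is 2.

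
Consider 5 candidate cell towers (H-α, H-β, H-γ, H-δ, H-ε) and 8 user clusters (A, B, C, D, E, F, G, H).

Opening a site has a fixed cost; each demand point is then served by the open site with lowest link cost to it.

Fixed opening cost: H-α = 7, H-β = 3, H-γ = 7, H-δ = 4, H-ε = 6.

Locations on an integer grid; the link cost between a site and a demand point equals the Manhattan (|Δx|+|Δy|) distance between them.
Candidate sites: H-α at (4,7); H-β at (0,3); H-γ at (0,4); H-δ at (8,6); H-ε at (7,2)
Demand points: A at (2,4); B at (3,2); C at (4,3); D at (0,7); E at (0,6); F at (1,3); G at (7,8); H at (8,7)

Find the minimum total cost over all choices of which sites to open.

Open {H-β, H-δ}: assign each demand point to its cheapest open site.
  A→H-β 3, B→H-β 4, C→H-β 4, D→H-β 4, E→H-β 3, F→H-β 1, G→H-δ 3, H→H-δ 1
  link cost 23, fixed 7 → total 30.
Compare {H-γ, H-δ}: link cost 23 + fixed 11 = 34.
Compare {H-β, H-γ, H-δ}: link cost 20 + fixed 14 = 34.
Compare {H-β, H-δ, H-ε}: link cost 23 + fixed 13 = 36.
All other subsets cost ≥ 34. Minimum total cost: 30.

30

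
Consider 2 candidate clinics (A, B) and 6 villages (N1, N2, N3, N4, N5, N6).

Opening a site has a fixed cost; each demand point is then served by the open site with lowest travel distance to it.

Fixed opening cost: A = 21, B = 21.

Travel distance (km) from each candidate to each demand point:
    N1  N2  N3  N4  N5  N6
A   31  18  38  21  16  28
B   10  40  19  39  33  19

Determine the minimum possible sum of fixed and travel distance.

145

Open {A, B}: assign each demand point to its cheapest open site.
  N1→B 10, N2→A 18, N3→B 19, N4→A 21, N5→A 16, N6→B 19
  travel distance 103, fixed 42 → total 145.
Compare {A}: travel distance 152 + fixed 21 = 173.
Compare {B}: travel distance 160 + fixed 21 = 181.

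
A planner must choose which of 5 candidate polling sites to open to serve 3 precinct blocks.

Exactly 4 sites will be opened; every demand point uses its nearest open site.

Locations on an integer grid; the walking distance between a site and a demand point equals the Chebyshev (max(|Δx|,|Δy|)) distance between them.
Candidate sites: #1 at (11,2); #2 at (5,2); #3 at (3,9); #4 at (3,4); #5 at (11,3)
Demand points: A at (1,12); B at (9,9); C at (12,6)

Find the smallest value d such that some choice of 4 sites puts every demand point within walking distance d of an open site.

6

Open {#1, #2, #3, #4}.
  Farthest demand point is B at walking distance 6 (to #3); all others are ≤ 6.
With {#1, #2, #3, #5} the worst case is 6.
With {#1, #3, #4, #5} the worst case is 6.
No size-4 selection achieves below 6.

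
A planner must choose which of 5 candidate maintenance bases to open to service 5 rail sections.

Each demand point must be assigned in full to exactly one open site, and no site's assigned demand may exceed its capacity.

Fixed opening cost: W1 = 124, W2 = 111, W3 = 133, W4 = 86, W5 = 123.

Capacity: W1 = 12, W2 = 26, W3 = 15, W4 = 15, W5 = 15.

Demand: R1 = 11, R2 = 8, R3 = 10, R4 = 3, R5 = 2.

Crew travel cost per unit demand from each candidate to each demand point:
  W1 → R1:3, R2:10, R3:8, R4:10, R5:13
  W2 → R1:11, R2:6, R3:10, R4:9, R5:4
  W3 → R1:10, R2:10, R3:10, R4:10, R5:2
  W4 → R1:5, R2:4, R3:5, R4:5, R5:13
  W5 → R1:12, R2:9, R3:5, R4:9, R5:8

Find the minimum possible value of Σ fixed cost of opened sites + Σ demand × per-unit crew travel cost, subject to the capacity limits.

423

Open {W2, W4}; cheapest assignment that respects the capacities:
  W2 (cap 26, load 20): R2, R3, R5 — cost 8×6 + 10×10 + 2×4 = 156
  W4 (cap 15, load 14): R1, R4 — cost 11×5 + 3×5 = 70
  Shipping 226, fixed 197 → total 423.
  Any other capacity-feasible assignment to {W2, W4} ships for at least 226.
Compare {W1, W2}: its best feasible assignment gives total 451.
Compare {W1, W2, W4}: its best feasible assignment gives total 475.
Every other set of open sites that can feasibly serve all demand totals ≥ 451 even under its best assignment. Minimum: 423.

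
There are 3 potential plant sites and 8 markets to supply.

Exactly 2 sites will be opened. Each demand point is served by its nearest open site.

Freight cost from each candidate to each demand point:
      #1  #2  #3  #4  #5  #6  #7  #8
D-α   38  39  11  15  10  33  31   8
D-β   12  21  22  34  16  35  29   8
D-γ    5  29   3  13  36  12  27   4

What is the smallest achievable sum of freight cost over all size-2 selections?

Open {D-β, D-γ}.
  #1→D-γ 5, #2→D-β 21, #3→D-γ 3, #4→D-γ 13, #5→D-β 16, #6→D-γ 12, #7→D-γ 27, #8→D-γ 4  ⇒ total 101.
Compare {D-α, D-γ}: total 103.
Compare {D-α, D-β}: total 139.

101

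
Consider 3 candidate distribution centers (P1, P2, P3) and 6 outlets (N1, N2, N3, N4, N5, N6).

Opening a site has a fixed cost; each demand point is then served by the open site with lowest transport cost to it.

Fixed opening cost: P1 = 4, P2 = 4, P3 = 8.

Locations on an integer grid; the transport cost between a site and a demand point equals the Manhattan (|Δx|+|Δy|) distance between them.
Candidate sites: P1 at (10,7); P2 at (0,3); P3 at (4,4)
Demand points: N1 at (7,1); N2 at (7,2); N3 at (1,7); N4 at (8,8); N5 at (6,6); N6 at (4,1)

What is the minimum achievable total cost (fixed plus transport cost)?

39

Open {P1, P3}: assign each demand point to its cheapest open site.
  N1→P3 6, N2→P3 5, N3→P3 6, N4→P1 3, N5→P3 4, N6→P3 3
  transport cost 27, fixed 12 → total 39.
Compare {P3}: transport cost 32 + fixed 8 = 40.
Compare {P1, P2, P3}: transport cost 26 + fixed 16 = 42.
Compare {P2, P3}: transport cost 31 + fixed 12 = 43.
All other subsets cost ≥ 40. Minimum total cost: 39.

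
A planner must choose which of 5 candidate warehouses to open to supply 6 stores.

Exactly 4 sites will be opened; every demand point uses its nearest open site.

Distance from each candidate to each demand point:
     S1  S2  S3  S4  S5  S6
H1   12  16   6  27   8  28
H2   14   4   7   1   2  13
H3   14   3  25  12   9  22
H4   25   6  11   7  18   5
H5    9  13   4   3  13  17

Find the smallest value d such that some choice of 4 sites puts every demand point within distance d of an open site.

Open {H1, H2, H4, H5}.
  Farthest demand point is S1 at distance 9 (to H5); all others are ≤ 9.
With {H1, H3, H4, H5} the worst case is 9.
With {H2, H3, H4, H5} the worst case is 9.
No size-4 selection achieves below 9.

9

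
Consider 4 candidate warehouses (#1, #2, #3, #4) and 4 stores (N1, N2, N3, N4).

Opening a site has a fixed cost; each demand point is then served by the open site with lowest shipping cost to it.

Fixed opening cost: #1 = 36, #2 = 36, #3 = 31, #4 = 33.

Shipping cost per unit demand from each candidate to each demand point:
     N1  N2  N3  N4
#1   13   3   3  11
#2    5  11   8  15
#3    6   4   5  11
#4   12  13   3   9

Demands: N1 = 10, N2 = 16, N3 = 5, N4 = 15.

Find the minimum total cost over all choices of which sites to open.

338

Open {#3, #4}: assign each demand point to its cheapest open site.
  N1→#3 10×6=60, N2→#3 16×4=64, N3→#4 5×3=15, N4→#4 15×9=135
  shipping cost 274, fixed 64 → total 338.
Compare {#3}: shipping cost 314 + fixed 31 = 345.
Compare {#1, #2}: shipping cost 278 + fixed 72 = 350.
Compare {#1, #2, #4}: shipping cost 248 + fixed 105 = 353.
All other subsets cost ≥ 345. Minimum total cost: 338.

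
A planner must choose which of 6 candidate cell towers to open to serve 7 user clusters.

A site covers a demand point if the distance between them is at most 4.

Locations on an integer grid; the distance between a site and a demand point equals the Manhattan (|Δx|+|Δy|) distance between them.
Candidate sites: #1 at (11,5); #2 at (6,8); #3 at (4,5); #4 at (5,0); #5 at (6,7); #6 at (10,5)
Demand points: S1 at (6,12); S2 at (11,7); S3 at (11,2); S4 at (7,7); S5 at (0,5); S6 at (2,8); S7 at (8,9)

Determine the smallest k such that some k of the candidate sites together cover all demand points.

Coverage sets (demand points within 4 of each site):
  #1: {S2, S3}
  #2: {S1, S4, S6, S7}
  #3: {S5}
  #4: {}
  #5: {S4, S7}
  #6: {S2, S3}
No 2 sites suffice: every size-2 union leaves at least one demand point uncovered.
But {#1, #2, #3} covers everything, so the minimum is 3.

3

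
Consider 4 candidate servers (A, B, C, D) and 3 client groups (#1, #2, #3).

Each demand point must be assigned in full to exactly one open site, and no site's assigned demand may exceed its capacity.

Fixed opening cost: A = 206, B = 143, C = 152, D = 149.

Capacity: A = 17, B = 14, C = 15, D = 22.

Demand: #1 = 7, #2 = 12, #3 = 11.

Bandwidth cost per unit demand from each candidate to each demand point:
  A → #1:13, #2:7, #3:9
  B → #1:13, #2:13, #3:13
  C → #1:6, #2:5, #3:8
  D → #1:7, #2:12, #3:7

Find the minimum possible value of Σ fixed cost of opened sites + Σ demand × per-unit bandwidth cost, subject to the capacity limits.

Open {C, D}; cheapest assignment that respects the capacities:
  C (cap 15, load 12): #2 — cost 12×5 = 60
  D (cap 22, load 18): #1, #3 — cost 7×7 + 11×7 = 126
  Shipping 186, fixed 301 → total 487.
  Any other capacity-feasible assignment to {C, D} ships for at least 186.
Compare {A, D}: its best feasible assignment gives total 565.
Compare {B, D}: its best feasible assignment gives total 574.
Every other set of open sites that can feasibly serve all demand totals ≥ 565 even under its best assignment. Minimum: 487.

487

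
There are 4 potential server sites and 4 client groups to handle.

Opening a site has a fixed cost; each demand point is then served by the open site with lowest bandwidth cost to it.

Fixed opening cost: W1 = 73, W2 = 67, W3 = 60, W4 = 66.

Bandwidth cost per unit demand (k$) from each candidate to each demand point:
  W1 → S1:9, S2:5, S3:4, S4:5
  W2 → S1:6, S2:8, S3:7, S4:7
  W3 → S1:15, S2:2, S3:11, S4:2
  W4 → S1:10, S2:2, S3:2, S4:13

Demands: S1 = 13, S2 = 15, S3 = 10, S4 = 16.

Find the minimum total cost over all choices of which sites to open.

337

Open {W2, W3}: assign each demand point to its cheapest open site.
  S1→W2 13×6=78, S2→W3 15×2=30, S3→W2 10×7=70, S4→W3 16×2=32
  bandwidth cost 210, fixed 127 → total 337.
Compare {W3, W4}: bandwidth cost 212 + fixed 126 = 338.
Compare {W1, W3}: bandwidth cost 219 + fixed 133 = 352.
Compare {W2, W3, W4}: bandwidth cost 160 + fixed 193 = 353.
All other subsets cost ≥ 338. Minimum total cost: 337.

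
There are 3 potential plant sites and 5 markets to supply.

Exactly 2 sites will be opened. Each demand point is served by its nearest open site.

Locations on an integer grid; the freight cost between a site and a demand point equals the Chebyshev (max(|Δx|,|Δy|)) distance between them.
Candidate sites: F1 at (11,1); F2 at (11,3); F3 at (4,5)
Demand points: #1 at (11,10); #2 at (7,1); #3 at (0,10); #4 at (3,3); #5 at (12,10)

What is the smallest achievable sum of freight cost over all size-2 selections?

Open {F2, F3}.
  #1→F2 7, #2→F2 4, #3→F3 5, #4→F3 2, #5→F2 7  ⇒ total 25.
Compare {F1, F3}: total 26.
Compare {F1, F2}: total 37.

25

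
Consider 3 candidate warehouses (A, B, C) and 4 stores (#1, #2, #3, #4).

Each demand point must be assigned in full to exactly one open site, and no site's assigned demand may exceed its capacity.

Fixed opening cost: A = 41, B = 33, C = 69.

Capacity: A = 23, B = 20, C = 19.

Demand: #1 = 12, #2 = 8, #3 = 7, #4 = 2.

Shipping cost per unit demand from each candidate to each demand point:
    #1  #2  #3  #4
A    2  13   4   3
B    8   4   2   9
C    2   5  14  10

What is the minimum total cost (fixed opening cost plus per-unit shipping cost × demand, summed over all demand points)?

Open {A, B}; cheapest assignment that respects the capacities:
  A (cap 23, load 14): #1, #4 — cost 12×2 + 2×3 = 30
  B (cap 20, load 15): #2, #3 — cost 8×4 + 7×2 = 46
  Shipping 76, fixed 74 → total 150.
  Any other capacity-feasible assignment to {A, B} ships for at least 76.
Compare {B, C}: its best feasible assignment gives total 190.
Compare {A, C}: its best feasible assignment gives total 208.
Every other set of open sites that can feasibly serve all demand totals ≥ 190 even under its best assignment. Minimum: 150.

150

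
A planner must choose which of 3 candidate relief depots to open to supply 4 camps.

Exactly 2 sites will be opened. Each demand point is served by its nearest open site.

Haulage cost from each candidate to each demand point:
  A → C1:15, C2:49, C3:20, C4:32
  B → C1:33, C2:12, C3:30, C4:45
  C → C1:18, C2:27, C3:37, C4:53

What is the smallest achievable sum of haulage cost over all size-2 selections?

Open {A, B}.
  C1→A 15, C2→B 12, C3→A 20, C4→A 32  ⇒ total 79.
Compare {A, C}: total 94.
Compare {B, C}: total 105.

79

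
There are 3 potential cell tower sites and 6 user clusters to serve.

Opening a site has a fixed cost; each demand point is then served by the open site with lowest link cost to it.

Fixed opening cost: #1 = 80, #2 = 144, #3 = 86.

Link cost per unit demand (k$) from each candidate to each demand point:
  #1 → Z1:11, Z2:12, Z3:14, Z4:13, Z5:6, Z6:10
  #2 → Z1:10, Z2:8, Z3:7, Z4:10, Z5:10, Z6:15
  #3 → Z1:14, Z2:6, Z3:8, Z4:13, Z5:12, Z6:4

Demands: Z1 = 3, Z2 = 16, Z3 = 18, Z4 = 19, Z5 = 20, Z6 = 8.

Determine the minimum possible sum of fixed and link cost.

Open {#1, #3}: assign each demand point to its cheapest open site.
  Z1→#1 3×11=33, Z2→#3 16×6=96, Z3→#3 18×8=144, Z4→#1 19×13=247, Z5→#1 20×6=120, Z6→#3 8×4=32
  link cost 672, fixed 166 → total 838.
Compare {#3}: link cost 801 + fixed 86 = 887.
Compare {#1, #2}: link cost 674 + fixed 224 = 898.
Compare {#2, #3}: link cost 674 + fixed 230 = 904.
All other subsets cost ≥ 887. Minimum total cost: 838.

838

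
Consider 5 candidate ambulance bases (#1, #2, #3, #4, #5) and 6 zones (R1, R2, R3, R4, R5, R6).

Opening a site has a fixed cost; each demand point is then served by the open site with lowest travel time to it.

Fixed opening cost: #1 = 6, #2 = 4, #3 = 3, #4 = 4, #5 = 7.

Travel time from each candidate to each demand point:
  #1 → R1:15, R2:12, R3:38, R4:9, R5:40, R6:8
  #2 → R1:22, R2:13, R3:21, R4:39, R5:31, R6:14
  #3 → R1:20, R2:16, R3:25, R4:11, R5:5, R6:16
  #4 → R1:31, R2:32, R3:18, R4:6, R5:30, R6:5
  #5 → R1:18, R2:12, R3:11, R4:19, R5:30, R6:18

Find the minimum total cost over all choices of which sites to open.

Open {#3, #4, #5}: assign each demand point to its cheapest open site.
  R1→#5 18, R2→#5 12, R3→#5 11, R4→#4 6, R5→#3 5, R6→#4 5
  travel time 57, fixed 14 → total 71.
Compare {#1, #3, #4}: travel time 61 + fixed 13 = 74.
Compare {#1, #3, #4, #5}: travel time 54 + fixed 20 = 74.
Compare {#2, #3, #4, #5}: travel time 57 + fixed 18 = 75.
All other subsets cost ≥ 74. Minimum total cost: 71.

71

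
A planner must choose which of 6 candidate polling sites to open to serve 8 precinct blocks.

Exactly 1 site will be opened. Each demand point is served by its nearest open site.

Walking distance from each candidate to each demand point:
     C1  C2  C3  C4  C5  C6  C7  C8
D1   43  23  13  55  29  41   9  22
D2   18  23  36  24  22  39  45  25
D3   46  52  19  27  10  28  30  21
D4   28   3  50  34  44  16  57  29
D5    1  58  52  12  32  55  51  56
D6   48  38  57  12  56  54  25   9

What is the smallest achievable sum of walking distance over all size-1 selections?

Open {D2}.
  C1→D2 18, C2→D2 23, C3→D2 36, C4→D2 24, C5→D2 22, C6→D2 39, C7→D2 45, C8→D2 25  ⇒ total 232.
Compare {D3}: total 233.
Compare {D1}: total 235.
No size-1 selection does better; minimum is 232.

232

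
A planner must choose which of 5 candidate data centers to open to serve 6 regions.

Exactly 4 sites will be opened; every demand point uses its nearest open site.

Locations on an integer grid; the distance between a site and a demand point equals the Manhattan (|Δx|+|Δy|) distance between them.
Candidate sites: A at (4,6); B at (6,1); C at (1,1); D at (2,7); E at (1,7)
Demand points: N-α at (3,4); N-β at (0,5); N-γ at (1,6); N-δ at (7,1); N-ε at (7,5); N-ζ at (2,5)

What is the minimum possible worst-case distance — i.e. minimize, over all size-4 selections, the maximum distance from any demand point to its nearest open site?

4

Open {A, B, C, D}.
  Farthest demand point is N-β at distance 4 (to D); all others are ≤ 4.
With {A, B, C, E} the worst case is 4.
With {A, B, D, E} the worst case is 4.
No size-4 selection achieves below 4.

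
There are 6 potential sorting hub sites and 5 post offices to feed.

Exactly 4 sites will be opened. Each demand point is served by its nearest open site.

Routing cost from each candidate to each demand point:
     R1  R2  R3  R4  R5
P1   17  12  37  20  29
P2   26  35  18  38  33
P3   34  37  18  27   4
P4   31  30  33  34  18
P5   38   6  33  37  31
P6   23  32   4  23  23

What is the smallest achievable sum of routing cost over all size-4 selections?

Open {P1, P3, P5, P6}.
  R1→P1 17, R2→P5 6, R3→P6 4, R4→P1 20, R5→P3 4  ⇒ total 51.
Compare {P1, P2, P3, P6}: total 57.
Compare {P1, P3, P4, P6}: total 57.
No size-4 selection does better; minimum is 51.

51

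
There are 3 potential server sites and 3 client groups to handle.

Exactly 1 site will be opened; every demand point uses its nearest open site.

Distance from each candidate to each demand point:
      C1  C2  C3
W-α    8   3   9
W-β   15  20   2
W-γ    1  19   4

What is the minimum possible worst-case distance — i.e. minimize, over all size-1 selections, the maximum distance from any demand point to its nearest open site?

Open {W-α}.
  Farthest demand point is C3 at distance 9 (to W-α); all others are ≤ 9.
With {W-γ} the worst case is 19.
With {W-β} the worst case is 20.
No size-1 selection achieves below 9.

9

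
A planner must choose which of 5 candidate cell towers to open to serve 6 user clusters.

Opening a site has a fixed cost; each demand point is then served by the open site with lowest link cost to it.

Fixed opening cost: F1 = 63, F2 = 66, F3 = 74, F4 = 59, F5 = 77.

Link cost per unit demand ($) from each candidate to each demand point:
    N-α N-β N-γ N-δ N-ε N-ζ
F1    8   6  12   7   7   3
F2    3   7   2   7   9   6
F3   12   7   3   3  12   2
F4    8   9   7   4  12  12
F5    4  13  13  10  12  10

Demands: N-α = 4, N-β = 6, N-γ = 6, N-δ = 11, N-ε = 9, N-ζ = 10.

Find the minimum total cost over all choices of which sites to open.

Open {F1, F3}: assign each demand point to its cheapest open site.
  N-α→F1 4×8=32, N-β→F1 6×6=36, N-γ→F3 6×3=18, N-δ→F3 11×3=33, N-ε→F1 9×7=63, N-ζ→F3 10×2=20
  link cost 202, fixed 137 → total 339.
Compare {F2, F3}: link cost 200 + fixed 140 = 340.
Compare {F3}: link cost 269 + fixed 74 = 343.
Compare {F2}: link cost 284 + fixed 66 = 350.
All other subsets cost ≥ 340. Minimum total cost: 339.

339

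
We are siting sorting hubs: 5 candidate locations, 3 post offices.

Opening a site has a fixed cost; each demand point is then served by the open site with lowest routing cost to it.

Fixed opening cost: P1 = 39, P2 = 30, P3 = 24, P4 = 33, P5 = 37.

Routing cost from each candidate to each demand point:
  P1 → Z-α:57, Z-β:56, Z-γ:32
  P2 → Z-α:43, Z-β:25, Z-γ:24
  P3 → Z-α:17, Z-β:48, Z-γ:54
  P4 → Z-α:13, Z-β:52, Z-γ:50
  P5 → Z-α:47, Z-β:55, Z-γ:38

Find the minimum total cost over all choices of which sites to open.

Open {P2, P3}: assign each demand point to its cheapest open site.
  Z-α→P3 17, Z-β→P2 25, Z-γ→P2 24
  routing cost 66, fixed 54 → total 120.
Compare {P2}: routing cost 92 + fixed 30 = 122.
Compare {P2, P4}: routing cost 62 + fixed 63 = 125.
Compare {P3}: routing cost 119 + fixed 24 = 143.
All other subsets cost ≥ 122. Minimum total cost: 120.

120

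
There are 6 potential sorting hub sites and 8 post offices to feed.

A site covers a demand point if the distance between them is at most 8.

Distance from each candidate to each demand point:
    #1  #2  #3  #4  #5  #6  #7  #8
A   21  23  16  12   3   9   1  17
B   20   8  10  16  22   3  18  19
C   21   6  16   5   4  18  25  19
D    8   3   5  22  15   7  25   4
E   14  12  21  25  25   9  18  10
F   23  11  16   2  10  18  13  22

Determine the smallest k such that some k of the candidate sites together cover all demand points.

Coverage sets (demand points within 8 of each site):
  A: {#5, #7}
  B: {#2, #6}
  C: {#2, #4, #5}
  D: {#1, #2, #3, #6, #8}
  E: {}
  F: {#4}
No 2 sites suffice: every size-2 union leaves at least one demand point uncovered.
But {A, C, D} covers everything, so the minimum is 3.

3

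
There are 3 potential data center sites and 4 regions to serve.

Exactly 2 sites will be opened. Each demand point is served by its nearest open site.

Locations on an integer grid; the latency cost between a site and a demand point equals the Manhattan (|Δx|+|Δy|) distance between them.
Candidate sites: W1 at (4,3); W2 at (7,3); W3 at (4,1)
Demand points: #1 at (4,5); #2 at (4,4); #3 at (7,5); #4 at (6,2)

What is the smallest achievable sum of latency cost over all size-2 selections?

7

Open {W1, W2}.
  #1→W1 2, #2→W1 1, #3→W2 2, #4→W2 2  ⇒ total 7.
Compare {W1, W3}: total 11.
Compare {W2, W3}: total 11.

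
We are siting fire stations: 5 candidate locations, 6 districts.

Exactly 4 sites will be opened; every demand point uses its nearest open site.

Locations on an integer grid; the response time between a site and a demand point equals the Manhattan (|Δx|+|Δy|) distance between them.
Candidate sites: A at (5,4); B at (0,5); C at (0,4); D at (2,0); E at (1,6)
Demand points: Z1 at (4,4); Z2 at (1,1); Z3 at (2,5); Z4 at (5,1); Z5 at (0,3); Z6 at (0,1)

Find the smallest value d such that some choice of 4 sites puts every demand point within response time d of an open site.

Open {A, B, C, D}.
  Farthest demand point is Z4 at response time 3 (to A); all others are ≤ 3.
With {A, B, D, E} the worst case is 3.
With {A, C, D, E} the worst case is 3.
No size-4 selection achieves below 3.

3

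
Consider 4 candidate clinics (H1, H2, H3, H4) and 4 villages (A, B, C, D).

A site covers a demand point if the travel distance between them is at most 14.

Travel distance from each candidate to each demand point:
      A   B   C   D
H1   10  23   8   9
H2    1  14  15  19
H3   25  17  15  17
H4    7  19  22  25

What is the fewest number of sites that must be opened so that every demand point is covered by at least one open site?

2

Coverage sets (demand points within 14 of each site):
  H1: {A, C, D}
  H2: {A, B}
  H3: {}
  H4: {A}
No single site covers all 4 demand points.
But {H1, H2} covers everything, so the minimum is 2.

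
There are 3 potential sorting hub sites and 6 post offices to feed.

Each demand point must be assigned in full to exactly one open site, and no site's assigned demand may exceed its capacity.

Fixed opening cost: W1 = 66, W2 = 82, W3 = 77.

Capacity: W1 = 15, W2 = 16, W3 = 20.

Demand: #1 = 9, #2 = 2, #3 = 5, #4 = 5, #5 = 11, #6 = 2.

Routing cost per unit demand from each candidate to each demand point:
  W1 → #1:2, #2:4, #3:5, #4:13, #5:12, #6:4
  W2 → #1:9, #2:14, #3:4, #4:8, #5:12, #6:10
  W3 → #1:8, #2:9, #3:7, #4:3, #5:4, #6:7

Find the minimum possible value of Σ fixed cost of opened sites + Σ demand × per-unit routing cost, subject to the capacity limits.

Open {W1, W3}; cheapest assignment that respects the capacities:
  W1 (cap 15, load 14): #1, #3 — cost 9×2 + 5×5 = 43
  W3 (cap 20, load 20): #2, #4, #5, #6 — cost 2×9 + 5×3 + 11×4 + 2×7 = 91
  Shipping 134, fixed 143 → total 277.
  Any other capacity-feasible assignment to {W1, W3} ships for at least 134.
Compare {W1, W2, W3}: its best feasible assignment gives total 338.
Compare {W2, W3}: its best feasible assignment gives total 351.
Every other set of open sites that can feasibly serve all demand totals ≥ 338 even under its best assignment. Minimum: 277.

277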